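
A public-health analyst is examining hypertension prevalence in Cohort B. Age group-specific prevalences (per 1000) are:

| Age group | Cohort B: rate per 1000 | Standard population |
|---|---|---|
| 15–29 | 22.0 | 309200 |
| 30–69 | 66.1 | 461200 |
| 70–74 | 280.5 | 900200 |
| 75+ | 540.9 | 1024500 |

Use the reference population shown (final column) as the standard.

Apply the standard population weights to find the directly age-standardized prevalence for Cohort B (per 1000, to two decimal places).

Standard total = 2695100; weights = 0.1147, 0.1711, 0.3340, 0.3801.
Standardized rate: 0.1147×22.0 + 0.1711×66.1 + 0.3340×280.5 + 0.3801×540.9 = 313.1408 per 1000.

313.14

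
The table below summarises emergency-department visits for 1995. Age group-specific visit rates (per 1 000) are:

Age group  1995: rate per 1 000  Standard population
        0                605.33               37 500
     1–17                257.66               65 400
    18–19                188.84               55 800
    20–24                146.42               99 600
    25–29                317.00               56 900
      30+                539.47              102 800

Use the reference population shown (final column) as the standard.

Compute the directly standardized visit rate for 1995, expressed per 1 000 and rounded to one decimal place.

Standard total = 418 000; weights = 0.0897, 0.1565, 0.1335, 0.2383, 0.1361, 0.2459.
Standardized rate: 0.0897×605.33 + 0.1565×257.66 + 0.1335×188.84 + 0.2383×146.42 + 0.1361×317.00 + 0.2459×539.47 = 330.5415 per 1 000.

330.5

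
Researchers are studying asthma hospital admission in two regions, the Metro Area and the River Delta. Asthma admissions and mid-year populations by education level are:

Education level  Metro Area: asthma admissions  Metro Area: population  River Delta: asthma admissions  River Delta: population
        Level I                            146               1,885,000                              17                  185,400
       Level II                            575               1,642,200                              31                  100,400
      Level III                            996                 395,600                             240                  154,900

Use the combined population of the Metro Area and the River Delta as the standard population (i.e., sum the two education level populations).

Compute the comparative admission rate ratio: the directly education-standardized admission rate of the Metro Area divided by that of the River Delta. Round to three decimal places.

1.364

Education-specific rates per 10,000 for the Metro Area: 0.77, 3.50, 25.18.
For the River Delta: 0.92, 3.09, 15.49.
Combined standard total = 4,363,500; weights = 0.4745, 0.3994, 0.1262.
The Metro Area: 0.4745×0.77 + 0.3994×3.50 + 0.1262×25.18 = 4.9421 per 10,000.
The River Delta: 0.4745×0.92 + 0.3994×3.09 + 0.1262×15.49 = 3.6229 per 10,000.
Ratio = 4.9421 ÷ 3.6229 = 1.36416.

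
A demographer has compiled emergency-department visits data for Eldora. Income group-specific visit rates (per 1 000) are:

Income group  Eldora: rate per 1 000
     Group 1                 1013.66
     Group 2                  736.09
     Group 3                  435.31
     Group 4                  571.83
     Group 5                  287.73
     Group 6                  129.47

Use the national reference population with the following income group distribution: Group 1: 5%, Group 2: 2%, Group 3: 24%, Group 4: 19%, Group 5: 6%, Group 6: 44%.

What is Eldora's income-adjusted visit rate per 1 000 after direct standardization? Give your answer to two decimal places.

Standard weights: 0.05, 0.02, 0.24, 0.19, 0.06, 0.44.
Standardized rate: 0.0500×1013.66 + 0.0200×736.09 + 0.2400×435.31 + 0.1900×571.83 + 0.0600×287.73 + 0.4400×129.47 = 352.7575 per 1 000.

352.76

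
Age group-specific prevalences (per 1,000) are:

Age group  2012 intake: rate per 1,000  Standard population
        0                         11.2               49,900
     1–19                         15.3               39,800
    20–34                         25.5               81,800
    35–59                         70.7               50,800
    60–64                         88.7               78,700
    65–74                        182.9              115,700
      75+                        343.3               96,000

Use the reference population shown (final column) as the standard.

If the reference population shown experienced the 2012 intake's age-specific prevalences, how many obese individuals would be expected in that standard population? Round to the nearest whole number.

Expected obese individuals = Σ (standard pop × age-specific rate ÷ 1,000)
= 49,900×11.2/1,000 + 39,800×15.3/1,000 + 81,800×25.5/1,000 + 50,800×70.7/1,000 + 78,700×88.7/1,000 + 115,700×182.9/1,000 + 96,000×343.3/1,000
= 558.88 + 608.94 + 2085.90 + 3591.56 + 6980.69 + 21161.53 + 32956.80 = 67944.30.

67944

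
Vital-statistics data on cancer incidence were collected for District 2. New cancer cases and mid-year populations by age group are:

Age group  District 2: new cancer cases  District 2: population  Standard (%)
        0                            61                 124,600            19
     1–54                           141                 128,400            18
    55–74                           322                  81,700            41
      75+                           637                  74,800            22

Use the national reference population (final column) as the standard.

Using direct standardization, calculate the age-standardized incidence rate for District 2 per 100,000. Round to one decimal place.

Age-specific rates per 100,000 for District 2: 48.96, 109.81, 394.12, 851.60.
Standard weights: 0.19, 0.18, 0.41, 0.22.
Standardized rate: 0.1900×48.96 + 0.1800×109.81 + 0.4100×394.12 + 0.2200×851.60 = 378.0122 per 100,000.

378.0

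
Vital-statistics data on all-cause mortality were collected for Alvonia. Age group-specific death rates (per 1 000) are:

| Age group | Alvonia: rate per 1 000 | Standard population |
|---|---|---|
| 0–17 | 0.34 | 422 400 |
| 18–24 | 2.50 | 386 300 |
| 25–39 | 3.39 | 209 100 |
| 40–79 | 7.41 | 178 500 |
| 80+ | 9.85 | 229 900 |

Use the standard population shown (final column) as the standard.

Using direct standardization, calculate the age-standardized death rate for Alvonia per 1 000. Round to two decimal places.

Standard total = 1 426 200; weights = 0.2962, 0.2709, 0.1466, 0.1252, 0.1612.
Standardized rate: 0.2962×0.34 + 0.2709×2.50 + 0.1466×3.39 + 0.1252×7.41 + 0.1612×9.85 = 3.7901 per 1 000.

3.79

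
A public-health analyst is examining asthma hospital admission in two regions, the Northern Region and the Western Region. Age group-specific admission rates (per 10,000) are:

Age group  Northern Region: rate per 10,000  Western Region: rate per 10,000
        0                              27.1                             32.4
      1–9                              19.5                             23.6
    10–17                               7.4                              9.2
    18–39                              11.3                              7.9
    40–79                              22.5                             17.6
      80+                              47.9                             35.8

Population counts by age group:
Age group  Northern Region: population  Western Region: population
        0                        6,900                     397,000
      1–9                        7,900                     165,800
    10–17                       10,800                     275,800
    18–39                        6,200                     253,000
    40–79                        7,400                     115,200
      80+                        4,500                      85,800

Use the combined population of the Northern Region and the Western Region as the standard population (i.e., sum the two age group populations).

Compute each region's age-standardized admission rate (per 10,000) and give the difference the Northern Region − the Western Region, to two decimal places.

-0.59

Combined standard total = 1,336,300; weights = 0.3023, 0.1300, 0.2145, 0.1940, 0.0917, 0.0676.
The Northern Region: 0.3023×27.1 + 0.1300×19.5 + 0.2145×7.4 + 0.1940×11.3 + 0.0917×22.5 + 0.0676×47.9 = 19.8058 per 10,000.
The Western Region: 0.3023×32.4 + 0.1300×23.6 + 0.2145×9.2 + 0.1940×7.9 + 0.0917×17.6 + 0.0676×35.8 = 20.4000 per 10,000.
Difference = 19.8058 − 20.4000 = -0.5942.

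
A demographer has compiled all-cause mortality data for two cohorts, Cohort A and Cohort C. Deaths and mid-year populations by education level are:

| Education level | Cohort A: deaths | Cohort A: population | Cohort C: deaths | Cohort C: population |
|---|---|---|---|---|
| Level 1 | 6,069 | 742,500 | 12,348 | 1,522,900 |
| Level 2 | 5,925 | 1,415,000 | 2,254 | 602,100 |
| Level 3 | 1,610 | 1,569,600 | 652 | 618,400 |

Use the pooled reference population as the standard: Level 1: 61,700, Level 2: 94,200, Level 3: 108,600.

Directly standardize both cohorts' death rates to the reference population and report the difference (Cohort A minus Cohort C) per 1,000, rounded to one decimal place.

Education-specific rates per 1,000 for Cohort A: 8.174, 4.187, 1.026.
For Cohort C: 8.108, 3.744, 1.054.
Standard total = 264,500; weights = 0.2333, 0.3561, 0.4106.
Cohort A: 0.2333×8.174 + 0.3561×4.187 + 0.4106×1.026 = 3.8191 per 1,000.
Cohort C: 0.2333×8.108 + 0.3561×3.744 + 0.4106×1.054 = 3.6575 per 1,000.
Difference = 3.8191 − 3.6575 = 0.1616.

0.2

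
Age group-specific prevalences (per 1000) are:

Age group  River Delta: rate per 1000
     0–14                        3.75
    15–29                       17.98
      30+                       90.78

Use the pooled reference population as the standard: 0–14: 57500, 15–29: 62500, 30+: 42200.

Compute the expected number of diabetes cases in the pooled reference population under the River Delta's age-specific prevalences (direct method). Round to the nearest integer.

5170

Expected diabetes cases = Σ (standard pop × age-specific rate ÷ 1000)
= 57500×3.75/1000 + 62500×17.98/1000 + 42200×90.78/1000
= 215.62 + 1123.75 + 3830.92 = 5170.29.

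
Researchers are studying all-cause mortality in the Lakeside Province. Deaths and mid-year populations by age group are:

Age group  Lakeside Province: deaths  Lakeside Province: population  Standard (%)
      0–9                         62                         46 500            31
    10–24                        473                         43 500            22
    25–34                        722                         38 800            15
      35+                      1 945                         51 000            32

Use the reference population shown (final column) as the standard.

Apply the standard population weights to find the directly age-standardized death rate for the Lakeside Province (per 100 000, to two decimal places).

Age-specific rates per 100 000 for the Lakeside Province: 133.33, 1087.36, 1860.82, 3813.73.
Standard weights: 0.31, 0.22, 0.15, 0.32.
Standardized rate: 0.3100×133.33 + 0.2200×1087.36 + 0.1500×1860.82 + 0.3200×3813.73 = 1780.0676 per 100 000.

1780.07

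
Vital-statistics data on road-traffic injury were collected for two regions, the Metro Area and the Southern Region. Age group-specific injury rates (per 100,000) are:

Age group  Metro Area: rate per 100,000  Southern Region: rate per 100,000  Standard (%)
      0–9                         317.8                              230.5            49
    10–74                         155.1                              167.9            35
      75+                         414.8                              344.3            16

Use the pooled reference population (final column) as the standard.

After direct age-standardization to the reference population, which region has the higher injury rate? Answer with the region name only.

Standard weights: 0.49, 0.35, 0.16.
The Metro Area: 0.4900×317.8 + 0.3500×155.1 + 0.1600×414.8 = 276.3750 per 100,000.
The Southern Region: 0.4900×230.5 + 0.3500×167.9 + 0.1600×344.3 = 226.7980 per 100,000.

Metro Area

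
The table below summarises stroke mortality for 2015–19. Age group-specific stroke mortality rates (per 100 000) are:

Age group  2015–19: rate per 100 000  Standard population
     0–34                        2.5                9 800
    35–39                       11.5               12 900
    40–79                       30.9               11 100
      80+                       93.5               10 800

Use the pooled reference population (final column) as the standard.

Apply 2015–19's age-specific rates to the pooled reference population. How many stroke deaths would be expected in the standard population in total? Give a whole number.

Expected stroke deaths = Σ (standard pop × age-specific rate ÷ 100 000)
= 9 800×2.5/100 000 + 12 900×11.5/100 000 + 11 100×30.9/100 000 + 10 800×93.5/100 000
= 0.24 + 1.48 + 3.43 + 10.10 = 15.26.

15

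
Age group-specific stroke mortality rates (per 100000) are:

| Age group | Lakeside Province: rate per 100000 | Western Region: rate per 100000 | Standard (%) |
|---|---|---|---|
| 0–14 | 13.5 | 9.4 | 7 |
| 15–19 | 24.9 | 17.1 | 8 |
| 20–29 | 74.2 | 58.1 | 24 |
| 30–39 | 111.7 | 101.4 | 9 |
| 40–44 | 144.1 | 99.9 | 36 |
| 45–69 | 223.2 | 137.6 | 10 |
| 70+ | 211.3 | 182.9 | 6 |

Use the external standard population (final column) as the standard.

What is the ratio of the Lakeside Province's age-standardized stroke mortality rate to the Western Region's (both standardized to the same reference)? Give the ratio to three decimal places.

1.372

Standard weights: 0.07, 0.08, 0.24, 0.09, 0.36, 0.10, 0.06.
The Lakeside Province: 0.0700×13.5 + 0.0800×24.9 + 0.2400×74.2 + 0.0900×111.7 + 0.3600×144.1 + 0.1000×223.2 + 0.0600×211.3 = 117.6720 per 100000.
The Western Region: 0.0700×9.4 + 0.0800×17.1 + 0.2400×58.1 + 0.0900×101.4 + 0.3600×99.9 + 0.1000×137.6 + 0.0600×182.9 = 85.7940 per 100000.
Ratio = 117.6720 ÷ 85.7940 = 1.37156.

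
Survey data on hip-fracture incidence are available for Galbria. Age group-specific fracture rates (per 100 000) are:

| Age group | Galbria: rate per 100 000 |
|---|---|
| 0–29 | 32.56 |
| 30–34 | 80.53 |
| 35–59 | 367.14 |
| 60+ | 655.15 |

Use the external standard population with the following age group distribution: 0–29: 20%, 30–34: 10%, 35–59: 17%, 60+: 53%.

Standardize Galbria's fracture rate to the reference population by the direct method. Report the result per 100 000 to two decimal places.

Standard weights: 0.20, 0.10, 0.17, 0.53.
Standardized rate: 0.2000×32.56 + 0.1000×80.53 + 0.1700×367.14 + 0.5300×655.15 = 424.2083 per 100 000.

424.21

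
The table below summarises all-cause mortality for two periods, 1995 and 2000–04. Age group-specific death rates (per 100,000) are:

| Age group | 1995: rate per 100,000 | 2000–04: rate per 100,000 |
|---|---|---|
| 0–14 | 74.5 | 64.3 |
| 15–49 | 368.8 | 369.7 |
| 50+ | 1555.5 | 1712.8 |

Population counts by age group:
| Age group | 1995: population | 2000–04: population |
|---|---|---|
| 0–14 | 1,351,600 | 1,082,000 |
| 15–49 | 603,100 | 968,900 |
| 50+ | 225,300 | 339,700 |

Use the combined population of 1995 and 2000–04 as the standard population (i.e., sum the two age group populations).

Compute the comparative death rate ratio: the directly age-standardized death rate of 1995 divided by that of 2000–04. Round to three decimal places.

Combined standard total = 4,570,600; weights = 0.5324, 0.3439, 0.1236.
1995: 0.5324×74.5 + 0.3439×368.8 + 0.1236×1555.5 = 358.7963 per 100,000.
2000–04: 0.5324×64.3 + 0.3439×369.7 + 0.1236×1712.8 = 373.1197 per 100,000.
Ratio = 358.7963 ÷ 373.1197 = 0.96161.

0.962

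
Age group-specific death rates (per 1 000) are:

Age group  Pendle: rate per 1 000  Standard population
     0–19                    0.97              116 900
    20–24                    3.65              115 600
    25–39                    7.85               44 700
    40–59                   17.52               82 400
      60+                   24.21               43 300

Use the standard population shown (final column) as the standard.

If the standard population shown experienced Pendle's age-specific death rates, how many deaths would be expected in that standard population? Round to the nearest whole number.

3378

Expected deaths = Σ (standard pop × age-specific rate ÷ 1 000)
= 116 900×0.97/1 000 + 115 600×3.65/1 000 + 44 700×7.85/1 000 + 82 400×17.52/1 000 + 43 300×24.21/1 000
= 113.39 + 421.94 + 350.89 + 1443.65 + 1048.29 = 3378.17.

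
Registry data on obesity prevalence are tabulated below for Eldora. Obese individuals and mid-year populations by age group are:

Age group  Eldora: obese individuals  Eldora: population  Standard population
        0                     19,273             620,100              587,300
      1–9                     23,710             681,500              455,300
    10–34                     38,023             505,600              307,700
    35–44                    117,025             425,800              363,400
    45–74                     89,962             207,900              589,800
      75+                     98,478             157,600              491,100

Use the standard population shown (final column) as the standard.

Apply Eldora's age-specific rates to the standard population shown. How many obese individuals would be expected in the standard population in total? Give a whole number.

Age-specific rates per 1,000 for Eldora: 31.080, 34.791, 75.204, 274.836, 432.718, 624.860.
Expected obese individuals = Σ (standard pop × age-specific rate ÷ 1,000)
= 587,300×31.080/1,000 + 455,300×34.791/1,000 + 307,700×75.204/1,000 + 363,400×274.836/1,000 + 589,800×432.718/1,000 + 491,100×624.860/1,000
= 18253.56 + 15840.30 + 23140.18 + 99875.26 + 255216.87 + 306868.95 = 719195.12.

719195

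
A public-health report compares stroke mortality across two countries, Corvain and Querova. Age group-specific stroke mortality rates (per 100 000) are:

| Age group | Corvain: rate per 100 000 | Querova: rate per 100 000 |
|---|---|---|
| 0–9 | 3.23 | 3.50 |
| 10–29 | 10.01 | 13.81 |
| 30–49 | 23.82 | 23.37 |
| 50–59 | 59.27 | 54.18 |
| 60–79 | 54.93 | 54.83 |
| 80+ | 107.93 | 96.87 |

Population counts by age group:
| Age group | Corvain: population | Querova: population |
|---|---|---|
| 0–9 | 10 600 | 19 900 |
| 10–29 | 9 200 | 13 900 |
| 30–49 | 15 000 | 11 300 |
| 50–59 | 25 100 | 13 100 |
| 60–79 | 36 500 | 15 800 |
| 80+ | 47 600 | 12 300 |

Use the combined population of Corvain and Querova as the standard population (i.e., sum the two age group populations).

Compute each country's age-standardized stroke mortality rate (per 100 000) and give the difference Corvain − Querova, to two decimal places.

Combined standard total = 230 300; weights = 0.1324, 0.1003, 0.1142, 0.1659, 0.2271, 0.2601.
Corvain: 0.1324×3.23 + 0.1003×10.01 + 0.1142×23.82 + 0.1659×59.27 + 0.2271×54.93 + 0.2601×107.93 = 54.5296 per 100 000.
Querova: 0.1324×3.50 + 0.1003×13.81 + 0.1142×23.37 + 0.1659×54.18 + 0.2271×54.83 + 0.2601×96.87 = 51.1515 per 100 000.
Difference = 54.5296 − 51.1515 = 3.3781.

3.38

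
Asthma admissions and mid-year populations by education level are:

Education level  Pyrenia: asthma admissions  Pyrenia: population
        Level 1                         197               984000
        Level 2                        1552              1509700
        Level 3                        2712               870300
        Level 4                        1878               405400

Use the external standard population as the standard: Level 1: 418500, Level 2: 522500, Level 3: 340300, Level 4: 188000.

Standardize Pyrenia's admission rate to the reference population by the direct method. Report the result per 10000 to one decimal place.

17.4

Education-specific rates per 10000 for Pyrenia: 2.00, 10.28, 31.16, 46.32.
Standard total = 1469300; weights = 0.2848, 0.3556, 0.2316, 0.1280.
Standardized rate: 0.2848×2.00 + 0.3556×10.28 + 0.2316×31.16 + 0.1280×46.32 = 17.3706 per 10000.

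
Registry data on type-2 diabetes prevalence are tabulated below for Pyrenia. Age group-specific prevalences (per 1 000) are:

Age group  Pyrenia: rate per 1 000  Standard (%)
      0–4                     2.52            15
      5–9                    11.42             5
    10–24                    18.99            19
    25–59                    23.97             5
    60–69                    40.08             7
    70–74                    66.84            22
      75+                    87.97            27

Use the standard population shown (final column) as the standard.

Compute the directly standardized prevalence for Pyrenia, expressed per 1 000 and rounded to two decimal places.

47.02

Standard weights: 0.15, 0.05, 0.19, 0.05, 0.07, 0.22, 0.27.
Standardized rate: 0.1500×2.52 + 0.0500×11.42 + 0.1900×18.99 + 0.0500×23.97 + 0.0700×40.08 + 0.2200×66.84 + 0.2700×87.97 = 47.0179 per 1 000.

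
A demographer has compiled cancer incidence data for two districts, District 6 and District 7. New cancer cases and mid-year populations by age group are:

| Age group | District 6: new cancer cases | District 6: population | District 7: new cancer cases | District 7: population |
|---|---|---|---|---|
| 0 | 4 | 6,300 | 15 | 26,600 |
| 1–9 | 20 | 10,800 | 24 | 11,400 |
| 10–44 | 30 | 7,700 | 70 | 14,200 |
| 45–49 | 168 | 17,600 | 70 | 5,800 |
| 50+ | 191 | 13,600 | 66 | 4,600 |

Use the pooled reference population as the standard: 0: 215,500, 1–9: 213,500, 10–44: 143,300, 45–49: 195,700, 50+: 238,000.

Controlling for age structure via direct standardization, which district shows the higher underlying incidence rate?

Age-specific rates per 100,000 for District 6: 63.49, 185.19, 389.61, 954.55, 1404.41.
For District 7: 56.39, 210.53, 492.96, 1206.90, 1434.78.
Standard total = 1,006,000; weights = 0.2142, 0.2122, 0.1424, 0.1945, 0.2366.
District 6: 0.2142×63.49 + 0.2122×185.19 + 0.1424×389.61 + 0.1945×954.55 + 0.2366×1404.41 = 626.3472 per 100,000.
District 7: 0.2142×56.39 + 0.2122×210.53 + 0.1424×492.96 + 0.1945×1206.90 + 0.2366×1434.78 = 701.2012 per 100,000.
The crude rates (737.50 vs 391.37) would put District 6 higher, but that reflects its age composition; once standardized to a common age structure, District 7 has the higher underlying rate.

District 7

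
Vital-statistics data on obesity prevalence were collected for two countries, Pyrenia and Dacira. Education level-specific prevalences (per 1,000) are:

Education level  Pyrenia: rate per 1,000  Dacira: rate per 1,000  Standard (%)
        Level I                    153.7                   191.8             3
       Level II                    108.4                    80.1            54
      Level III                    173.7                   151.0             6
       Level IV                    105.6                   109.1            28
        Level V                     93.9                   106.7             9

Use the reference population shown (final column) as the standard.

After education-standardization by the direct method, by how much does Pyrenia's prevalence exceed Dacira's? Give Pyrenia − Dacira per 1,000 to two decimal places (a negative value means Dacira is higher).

13.37

Standard weights: 0.03, 0.54, 0.06, 0.28, 0.09.
Pyrenia: 0.0300×153.7 + 0.5400×108.4 + 0.0600×173.7 + 0.2800×105.6 + 0.0900×93.9 = 111.5880 per 1,000.
Dacira: 0.0300×191.8 + 0.5400×80.1 + 0.0600×151.0 + 0.2800×109.1 + 0.0900×106.7 = 98.2190 per 1,000.
Difference = 111.5880 − 98.2190 = 13.3690.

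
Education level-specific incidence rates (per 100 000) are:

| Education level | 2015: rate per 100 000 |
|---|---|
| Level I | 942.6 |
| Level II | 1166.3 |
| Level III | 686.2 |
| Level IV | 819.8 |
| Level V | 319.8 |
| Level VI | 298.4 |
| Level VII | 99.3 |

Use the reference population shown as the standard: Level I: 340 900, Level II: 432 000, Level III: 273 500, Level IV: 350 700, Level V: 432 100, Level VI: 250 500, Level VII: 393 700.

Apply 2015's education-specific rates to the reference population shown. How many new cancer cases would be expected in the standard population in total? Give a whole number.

15524

Expected new cancer cases = Σ (standard pop × education-specific rate ÷ 100 000)
= 340 900×942.6/100 000 + 432 000×1166.3/100 000 + 273 500×686.2/100 000 + 350 700×819.8/100 000 + 432 100×319.8/100 000 + 250 500×298.4/100 000 + 393 700×99.3/100 000
= 3213.32 + 5038.42 + 1876.76 + 2875.04 + 1381.86 + 747.49 + 390.94 = 15523.83.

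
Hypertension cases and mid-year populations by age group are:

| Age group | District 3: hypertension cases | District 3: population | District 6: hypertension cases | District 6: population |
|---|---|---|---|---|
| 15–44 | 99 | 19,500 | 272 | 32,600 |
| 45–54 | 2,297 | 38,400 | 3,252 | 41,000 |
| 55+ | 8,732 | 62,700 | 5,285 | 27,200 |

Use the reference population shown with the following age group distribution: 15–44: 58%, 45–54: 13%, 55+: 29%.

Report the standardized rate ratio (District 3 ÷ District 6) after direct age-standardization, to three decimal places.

Age-specific rates per 1,000 for District 3: 5.077, 59.818, 139.266.
For District 6: 8.344, 79.317, 194.301.
Standard weights: 0.58, 0.13, 0.29.
District 3: 0.5800×5.077 + 0.1300×59.818 + 0.2900×139.266 = 51.1082 per 1,000.
District 6: 0.5800×8.344 + 0.1300×79.317 + 0.2900×194.301 = 71.4979 per 1,000.
Ratio = 51.1082 ÷ 71.4979 = 0.71482.

0.715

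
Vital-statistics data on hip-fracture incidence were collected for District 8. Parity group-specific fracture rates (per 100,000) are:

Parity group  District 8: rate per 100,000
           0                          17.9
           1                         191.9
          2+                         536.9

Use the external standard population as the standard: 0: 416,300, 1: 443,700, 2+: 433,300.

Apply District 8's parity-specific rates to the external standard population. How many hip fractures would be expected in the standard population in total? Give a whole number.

Expected hip fractures = Σ (standard pop × parity-specific rate ÷ 100,000)
= 416,300×17.9/100,000 + 443,700×191.9/100,000 + 433,300×536.9/100,000
= 74.52 + 851.46 + 2326.39 = 3252.37.

3252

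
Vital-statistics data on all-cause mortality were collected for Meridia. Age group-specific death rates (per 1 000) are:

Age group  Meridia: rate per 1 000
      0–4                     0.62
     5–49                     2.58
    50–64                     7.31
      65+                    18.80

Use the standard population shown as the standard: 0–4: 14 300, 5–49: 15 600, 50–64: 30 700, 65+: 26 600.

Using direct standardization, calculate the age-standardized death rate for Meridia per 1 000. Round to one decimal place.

8.9

Standard total = 87 200; weights = 0.1640, 0.1789, 0.3521, 0.3050.
Standardized rate: 0.1640×0.62 + 0.1789×2.58 + 0.3521×7.31 + 0.3050×18.80 = 8.8717 per 1 000.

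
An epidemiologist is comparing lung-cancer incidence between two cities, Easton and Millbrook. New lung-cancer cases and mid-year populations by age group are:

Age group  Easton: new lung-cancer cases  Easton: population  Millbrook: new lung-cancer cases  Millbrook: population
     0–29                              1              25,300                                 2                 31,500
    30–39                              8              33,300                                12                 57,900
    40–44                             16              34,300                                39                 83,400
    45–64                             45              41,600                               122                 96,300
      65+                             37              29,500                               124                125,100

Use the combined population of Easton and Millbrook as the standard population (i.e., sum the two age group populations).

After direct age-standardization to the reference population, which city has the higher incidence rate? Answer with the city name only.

Age-specific rates per 100,000 for Easton: 3.95, 24.02, 46.65, 108.17, 125.42.
For Millbrook: 6.35, 20.73, 46.76, 126.69, 99.12.
Combined standard total = 558,200; weights = 0.1018, 0.1634, 0.2109, 0.2470, 0.2770.
Easton: 0.1018×3.95 + 0.1634×24.02 + 0.2109×46.65 + 0.2470×108.17 + 0.2770×125.42 = 75.6242 per 100,000.
Millbrook: 0.1018×6.35 + 0.1634×20.73 + 0.2109×46.76 + 0.2470×126.69 + 0.2770×99.12 = 72.6424 per 100,000.
The crude rates (65.24 vs 75.85) would put Millbrook higher, but that reflects its age composition; once standardized to a common age structure, Easton has the higher underlying rate.

Easton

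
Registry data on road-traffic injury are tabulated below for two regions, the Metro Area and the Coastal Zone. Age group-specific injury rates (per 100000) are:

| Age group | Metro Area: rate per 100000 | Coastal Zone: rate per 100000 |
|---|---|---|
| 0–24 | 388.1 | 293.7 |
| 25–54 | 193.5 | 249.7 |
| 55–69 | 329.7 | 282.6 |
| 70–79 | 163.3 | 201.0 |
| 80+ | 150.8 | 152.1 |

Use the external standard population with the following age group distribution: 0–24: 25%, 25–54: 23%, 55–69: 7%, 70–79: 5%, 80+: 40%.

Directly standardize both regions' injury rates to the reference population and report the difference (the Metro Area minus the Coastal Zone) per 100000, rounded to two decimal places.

Standard weights: 0.25, 0.23, 0.07, 0.05, 0.40.
The Metro Area: 0.2500×388.1 + 0.2300×193.5 + 0.0700×329.7 + 0.0500×163.3 + 0.4000×150.8 = 233.0940 per 100000.
The Coastal Zone: 0.2500×293.7 + 0.2300×249.7 + 0.0700×282.6 + 0.0500×201.0 + 0.4000×152.1 = 221.5280 per 100000.
Difference = 233.0940 − 221.5280 = 11.5660.

11.57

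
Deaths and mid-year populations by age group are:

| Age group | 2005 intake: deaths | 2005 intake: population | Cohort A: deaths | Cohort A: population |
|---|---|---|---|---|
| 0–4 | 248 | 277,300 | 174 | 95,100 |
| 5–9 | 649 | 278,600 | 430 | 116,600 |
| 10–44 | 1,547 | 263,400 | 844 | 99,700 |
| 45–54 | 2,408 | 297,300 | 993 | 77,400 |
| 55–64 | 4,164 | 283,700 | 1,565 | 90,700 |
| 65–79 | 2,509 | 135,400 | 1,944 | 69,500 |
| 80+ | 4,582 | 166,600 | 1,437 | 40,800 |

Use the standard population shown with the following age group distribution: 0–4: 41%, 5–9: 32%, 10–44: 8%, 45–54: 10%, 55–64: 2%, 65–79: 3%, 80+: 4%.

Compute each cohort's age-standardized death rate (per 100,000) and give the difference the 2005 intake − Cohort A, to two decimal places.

-214.20

Age-specific rates per 100,000 for the 2005 intake: 89.43, 232.95, 587.32, 809.96, 1467.75, 1853.03, 2750.30.
For Cohort A: 182.97, 368.78, 846.54, 1282.95, 1725.47, 2797.12, 3522.06.
Standard weights: 0.41, 0.32, 0.08, 0.10, 0.02, 0.03, 0.04.
The 2005 intake: 0.4100×89.43 + 0.3200×232.95 + 0.0800×587.32 + 0.1000×809.96 + 0.0200×1467.75 + 0.0300×1853.03 + 0.0400×2750.30 = 434.1510 per 100,000.
Cohort A: 0.4100×182.97 + 0.3200×368.78 + 0.0800×846.54 + 0.1000×1282.95 + 0.0200×1725.47 + 0.0300×2797.12 + 0.0400×3522.06 = 648.3492 per 100,000.
Difference = 434.1510 − 648.3492 = -214.1982.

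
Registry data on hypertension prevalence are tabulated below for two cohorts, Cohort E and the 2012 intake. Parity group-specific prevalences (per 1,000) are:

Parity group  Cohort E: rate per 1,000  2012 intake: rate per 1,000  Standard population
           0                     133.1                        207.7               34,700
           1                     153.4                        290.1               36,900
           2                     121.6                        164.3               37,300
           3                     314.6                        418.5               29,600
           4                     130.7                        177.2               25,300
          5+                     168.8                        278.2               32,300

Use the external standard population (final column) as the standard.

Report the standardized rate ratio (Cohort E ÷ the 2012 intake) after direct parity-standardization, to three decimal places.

Standard total = 196,100; weights = 0.1770, 0.1882, 0.1902, 0.1509, 0.1290, 0.1647.
Cohort E: 0.1770×133.1 + 0.1882×153.4 + 0.1902×121.6 + 0.1509×314.6 + 0.1290×130.7 + 0.1647×168.8 = 167.6992 per 1,000.
The 2012 intake: 0.1770×207.7 + 0.1882×290.1 + 0.1902×164.3 + 0.1509×418.5 + 0.1290×177.2 + 0.1647×278.2 = 254.4461 per 1,000.
Ratio = 167.6992 ÷ 254.4461 = 0.65908.

0.659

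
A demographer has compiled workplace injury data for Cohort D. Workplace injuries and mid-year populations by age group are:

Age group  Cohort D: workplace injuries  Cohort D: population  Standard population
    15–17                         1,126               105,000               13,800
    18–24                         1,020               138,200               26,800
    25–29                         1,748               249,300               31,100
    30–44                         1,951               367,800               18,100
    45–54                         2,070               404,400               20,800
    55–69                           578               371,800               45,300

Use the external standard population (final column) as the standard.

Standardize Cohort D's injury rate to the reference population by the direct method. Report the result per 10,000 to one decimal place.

Age-specific rates per 10,000 for Cohort D: 107.24, 73.81, 70.12, 53.05, 51.19, 15.55.
Standard total = 155,900; weights = 0.0885, 0.1719, 0.1995, 0.1161, 0.1334, 0.2906.
Standardized rate: 0.0885×107.24 + 0.1719×73.81 + 0.1995×70.12 + 0.1161×53.05 + 0.1334×51.19 + 0.2906×15.55 = 53.6725 per 10,000.

53.7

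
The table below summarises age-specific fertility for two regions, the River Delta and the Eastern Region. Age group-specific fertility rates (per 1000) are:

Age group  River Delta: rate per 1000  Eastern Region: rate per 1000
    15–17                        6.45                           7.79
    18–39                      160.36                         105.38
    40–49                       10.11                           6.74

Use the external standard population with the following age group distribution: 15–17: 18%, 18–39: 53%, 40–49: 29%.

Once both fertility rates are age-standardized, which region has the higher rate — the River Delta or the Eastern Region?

Standard weights: 0.18, 0.53, 0.29.
The River Delta: 0.1800×6.45 + 0.5300×160.36 + 0.2900×10.11 = 89.0837 per 1000.
The Eastern Region: 0.1800×7.79 + 0.5300×105.38 + 0.2900×6.74 = 59.2082 per 1000.

River Delta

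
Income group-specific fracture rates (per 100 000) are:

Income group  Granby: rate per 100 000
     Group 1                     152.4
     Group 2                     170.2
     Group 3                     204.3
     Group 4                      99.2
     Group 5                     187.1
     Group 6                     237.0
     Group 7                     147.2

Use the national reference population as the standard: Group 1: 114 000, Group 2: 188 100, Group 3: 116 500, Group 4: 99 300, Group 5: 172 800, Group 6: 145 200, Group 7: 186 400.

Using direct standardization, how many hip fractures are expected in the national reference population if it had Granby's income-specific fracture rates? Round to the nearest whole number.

Expected hip fractures = Σ (standard pop × income-specific rate ÷ 100 000)
= 114 000×152.4/100 000 + 188 100×170.2/100 000 + 116 500×204.3/100 000 + 99 300×99.2/100 000 + 172 800×187.1/100 000 + 145 200×237.0/100 000 + 186 400×147.2/100 000
= 173.74 + 320.15 + 238.01 + 98.51 + 323.31 + 344.12 + 274.38 = 1772.21.

1772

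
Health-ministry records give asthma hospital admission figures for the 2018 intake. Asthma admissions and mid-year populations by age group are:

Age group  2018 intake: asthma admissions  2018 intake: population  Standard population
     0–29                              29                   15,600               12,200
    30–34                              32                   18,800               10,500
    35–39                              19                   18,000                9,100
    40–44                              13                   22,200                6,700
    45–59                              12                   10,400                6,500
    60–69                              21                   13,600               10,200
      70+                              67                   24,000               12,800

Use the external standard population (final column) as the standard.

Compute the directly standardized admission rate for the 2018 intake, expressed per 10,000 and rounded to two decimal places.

Age-specific rates per 10,000 for the 2018 intake: 18.59, 17.02, 10.56, 5.86, 11.54, 15.44, 27.92.
Standard total = 68,000; weights = 0.1794, 0.1544, 0.1338, 0.0985, 0.0956, 0.1500, 0.1882.
Standardized rate: 0.1794×18.59 + 0.1544×17.02 + 0.1338×10.56 + 0.0985×5.86 + 0.0956×11.54 + 0.1500×15.44 + 0.1882×27.92 = 16.6271 per 10,000.

16.63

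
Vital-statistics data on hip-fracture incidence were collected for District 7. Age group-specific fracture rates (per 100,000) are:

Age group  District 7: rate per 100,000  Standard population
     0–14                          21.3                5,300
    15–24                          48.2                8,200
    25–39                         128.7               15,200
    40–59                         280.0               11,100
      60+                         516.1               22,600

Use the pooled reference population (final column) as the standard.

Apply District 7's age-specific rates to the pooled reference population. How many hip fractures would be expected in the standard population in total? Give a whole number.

172

Expected hip fractures = Σ (standard pop × age-specific rate ÷ 100,000)
= 5,300×21.3/100,000 + 8,200×48.2/100,000 + 15,200×128.7/100,000 + 11,100×280.0/100,000 + 22,600×516.1/100,000
= 1.13 + 3.95 + 19.56 + 31.08 + 116.64 = 172.36.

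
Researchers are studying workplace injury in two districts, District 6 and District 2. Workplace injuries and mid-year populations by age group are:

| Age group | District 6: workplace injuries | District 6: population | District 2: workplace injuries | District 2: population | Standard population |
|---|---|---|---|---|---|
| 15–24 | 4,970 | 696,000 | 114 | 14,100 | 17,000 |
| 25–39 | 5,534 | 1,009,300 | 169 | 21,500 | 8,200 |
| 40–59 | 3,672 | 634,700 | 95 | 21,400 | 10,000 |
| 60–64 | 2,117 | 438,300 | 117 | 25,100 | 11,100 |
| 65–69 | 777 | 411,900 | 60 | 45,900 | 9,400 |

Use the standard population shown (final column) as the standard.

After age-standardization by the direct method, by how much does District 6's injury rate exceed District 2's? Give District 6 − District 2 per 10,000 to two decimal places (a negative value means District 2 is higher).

-2.65

Age-specific rates per 10,000 for District 6: 71.41, 54.83, 57.85, 48.30, 18.86.
For District 2: 80.85, 78.60, 44.39, 46.61, 13.07.
Standard total = 55,700; weights = 0.3052, 0.1472, 0.1795, 0.1993, 0.1688.
District 6: 0.3052×71.41 + 0.1472×54.83 + 0.1795×57.85 + 0.1993×48.30 + 0.1688×18.86 = 53.0617 per 10,000.
District 2: 0.3052×80.85 + 0.1472×78.60 + 0.1795×44.39 + 0.1993×46.61 + 0.1688×13.07 = 55.7134 per 10,000.
Difference = 53.0617 − 55.7134 = -2.6517.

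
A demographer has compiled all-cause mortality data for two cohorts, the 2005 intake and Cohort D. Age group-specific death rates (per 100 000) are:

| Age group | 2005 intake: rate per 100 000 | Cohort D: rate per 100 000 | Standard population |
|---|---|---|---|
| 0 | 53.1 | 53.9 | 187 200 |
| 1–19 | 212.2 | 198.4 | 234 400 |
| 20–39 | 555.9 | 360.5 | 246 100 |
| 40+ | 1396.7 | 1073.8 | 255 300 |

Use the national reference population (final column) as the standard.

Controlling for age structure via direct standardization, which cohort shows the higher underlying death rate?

Standard total = 923 000; weights = 0.2028, 0.2540, 0.2666, 0.2766.
The 2005 intake: 0.2028×53.1 + 0.2540×212.2 + 0.2666×555.9 + 0.2766×1396.7 = 599.2031 per 100 000.
Cohort D: 0.2028×53.9 + 0.2540×198.4 + 0.2666×360.5 + 0.2766×1073.8 = 454.4477 per 100 000.

2005 intake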